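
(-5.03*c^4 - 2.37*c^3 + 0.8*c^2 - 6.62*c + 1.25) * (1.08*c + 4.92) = -5.4324*c^5 - 27.3072*c^4 - 10.7964*c^3 - 3.2136*c^2 - 31.2204*c + 6.15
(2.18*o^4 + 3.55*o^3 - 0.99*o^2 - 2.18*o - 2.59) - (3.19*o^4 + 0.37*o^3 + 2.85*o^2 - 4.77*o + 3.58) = -1.01*o^4 + 3.18*o^3 - 3.84*o^2 + 2.59*o - 6.17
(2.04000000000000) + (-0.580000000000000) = 1.46000000000000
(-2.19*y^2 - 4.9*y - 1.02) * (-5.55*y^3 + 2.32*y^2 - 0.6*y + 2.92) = 12.1545*y^5 + 22.1142*y^4 - 4.393*y^3 - 5.8212*y^2 - 13.696*y - 2.9784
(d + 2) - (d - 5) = 7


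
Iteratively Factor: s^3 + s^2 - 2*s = (s)*(s^2 + s - 2) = s*(s + 2)*(s - 1)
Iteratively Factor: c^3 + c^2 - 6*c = (c)*(c^2 + c - 6) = c*(c + 3)*(c - 2)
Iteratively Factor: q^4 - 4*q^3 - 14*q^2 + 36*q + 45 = (q - 5)*(q^3 + q^2 - 9*q - 9) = (q - 5)*(q + 3)*(q^2 - 2*q - 3) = (q - 5)*(q + 1)*(q + 3)*(q - 3)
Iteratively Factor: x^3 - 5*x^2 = (x)*(x^2 - 5*x) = x*(x - 5)*(x)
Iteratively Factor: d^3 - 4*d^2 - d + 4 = (d - 4)*(d^2 - 1) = (d - 4)*(d - 1)*(d + 1)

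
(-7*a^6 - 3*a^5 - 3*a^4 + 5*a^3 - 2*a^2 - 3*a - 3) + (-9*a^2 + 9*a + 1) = -7*a^6 - 3*a^5 - 3*a^4 + 5*a^3 - 11*a^2 + 6*a - 2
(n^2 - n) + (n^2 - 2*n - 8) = 2*n^2 - 3*n - 8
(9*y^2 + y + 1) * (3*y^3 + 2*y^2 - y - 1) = 27*y^5 + 21*y^4 - 4*y^3 - 8*y^2 - 2*y - 1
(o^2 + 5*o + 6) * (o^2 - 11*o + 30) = o^4 - 6*o^3 - 19*o^2 + 84*o + 180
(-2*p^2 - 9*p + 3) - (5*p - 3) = -2*p^2 - 14*p + 6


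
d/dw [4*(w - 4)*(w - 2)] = 8*w - 24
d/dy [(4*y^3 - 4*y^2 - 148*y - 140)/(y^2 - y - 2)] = 4*(y^2 - 4*y + 39)/(y^2 - 4*y + 4)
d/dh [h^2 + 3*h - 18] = 2*h + 3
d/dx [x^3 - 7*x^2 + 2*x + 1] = 3*x^2 - 14*x + 2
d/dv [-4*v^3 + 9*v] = 9 - 12*v^2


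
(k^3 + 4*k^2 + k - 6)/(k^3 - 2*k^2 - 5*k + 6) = (k + 3)/(k - 3)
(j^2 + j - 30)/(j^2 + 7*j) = (j^2 + j - 30)/(j*(j + 7))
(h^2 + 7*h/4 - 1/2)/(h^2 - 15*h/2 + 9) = (4*h^2 + 7*h - 2)/(2*(2*h^2 - 15*h + 18))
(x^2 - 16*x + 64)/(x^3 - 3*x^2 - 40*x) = (x - 8)/(x*(x + 5))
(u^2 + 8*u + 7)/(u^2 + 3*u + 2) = (u + 7)/(u + 2)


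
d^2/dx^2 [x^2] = 2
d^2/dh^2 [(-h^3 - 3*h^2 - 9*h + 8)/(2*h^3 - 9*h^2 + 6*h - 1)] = 6*(-10*h^6 - 24*h^5 + 258*h^4 - 668*h^3 + 741*h^2 - 336*h + 53)/(8*h^9 - 108*h^8 + 558*h^7 - 1389*h^6 + 1782*h^5 - 1287*h^4 + 546*h^3 - 135*h^2 + 18*h - 1)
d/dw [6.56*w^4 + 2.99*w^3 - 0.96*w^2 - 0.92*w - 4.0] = 26.24*w^3 + 8.97*w^2 - 1.92*w - 0.92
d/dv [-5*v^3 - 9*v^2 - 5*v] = -15*v^2 - 18*v - 5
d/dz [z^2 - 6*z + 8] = 2*z - 6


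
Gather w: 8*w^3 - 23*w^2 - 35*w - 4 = 8*w^3 - 23*w^2 - 35*w - 4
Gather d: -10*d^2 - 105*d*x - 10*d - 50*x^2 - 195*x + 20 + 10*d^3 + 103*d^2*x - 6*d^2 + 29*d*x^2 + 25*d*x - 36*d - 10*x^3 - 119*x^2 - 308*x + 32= 10*d^3 + d^2*(103*x - 16) + d*(29*x^2 - 80*x - 46) - 10*x^3 - 169*x^2 - 503*x + 52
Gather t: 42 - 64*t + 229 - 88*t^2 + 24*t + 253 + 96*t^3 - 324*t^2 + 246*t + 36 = 96*t^3 - 412*t^2 + 206*t + 560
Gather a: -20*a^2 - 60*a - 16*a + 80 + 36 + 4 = -20*a^2 - 76*a + 120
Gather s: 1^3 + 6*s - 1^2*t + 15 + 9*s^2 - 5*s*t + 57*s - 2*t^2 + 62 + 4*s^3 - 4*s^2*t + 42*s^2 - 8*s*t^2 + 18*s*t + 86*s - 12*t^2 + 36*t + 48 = 4*s^3 + s^2*(51 - 4*t) + s*(-8*t^2 + 13*t + 149) - 14*t^2 + 35*t + 126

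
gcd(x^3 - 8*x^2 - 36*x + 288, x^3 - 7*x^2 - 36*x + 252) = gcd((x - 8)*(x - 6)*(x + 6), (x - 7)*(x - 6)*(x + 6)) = x^2 - 36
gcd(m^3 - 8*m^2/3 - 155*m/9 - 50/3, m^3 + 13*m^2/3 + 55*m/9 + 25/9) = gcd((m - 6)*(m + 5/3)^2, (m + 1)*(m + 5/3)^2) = m^2 + 10*m/3 + 25/9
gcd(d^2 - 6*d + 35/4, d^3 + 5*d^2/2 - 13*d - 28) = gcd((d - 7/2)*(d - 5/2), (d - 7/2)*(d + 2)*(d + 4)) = d - 7/2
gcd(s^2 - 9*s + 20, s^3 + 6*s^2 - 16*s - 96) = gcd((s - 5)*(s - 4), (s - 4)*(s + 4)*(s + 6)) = s - 4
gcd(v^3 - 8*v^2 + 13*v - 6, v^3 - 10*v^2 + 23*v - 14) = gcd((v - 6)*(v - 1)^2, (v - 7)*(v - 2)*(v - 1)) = v - 1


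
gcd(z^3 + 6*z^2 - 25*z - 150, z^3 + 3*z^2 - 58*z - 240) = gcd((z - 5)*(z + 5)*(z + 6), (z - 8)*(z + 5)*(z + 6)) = z^2 + 11*z + 30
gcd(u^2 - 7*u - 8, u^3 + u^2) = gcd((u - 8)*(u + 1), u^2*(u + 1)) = u + 1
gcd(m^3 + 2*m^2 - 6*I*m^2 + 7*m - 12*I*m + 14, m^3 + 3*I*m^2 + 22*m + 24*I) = m + I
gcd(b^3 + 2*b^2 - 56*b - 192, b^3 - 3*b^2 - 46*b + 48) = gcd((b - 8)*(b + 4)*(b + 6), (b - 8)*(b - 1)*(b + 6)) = b^2 - 2*b - 48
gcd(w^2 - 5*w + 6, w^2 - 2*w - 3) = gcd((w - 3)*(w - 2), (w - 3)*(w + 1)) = w - 3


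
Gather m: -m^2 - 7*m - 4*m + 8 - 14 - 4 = -m^2 - 11*m - 10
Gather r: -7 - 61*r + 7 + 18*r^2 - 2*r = 18*r^2 - 63*r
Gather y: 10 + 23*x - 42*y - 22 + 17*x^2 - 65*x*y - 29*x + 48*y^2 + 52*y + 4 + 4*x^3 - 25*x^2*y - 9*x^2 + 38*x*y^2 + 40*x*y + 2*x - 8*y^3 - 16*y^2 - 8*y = 4*x^3 + 8*x^2 - 4*x - 8*y^3 + y^2*(38*x + 32) + y*(-25*x^2 - 25*x + 2) - 8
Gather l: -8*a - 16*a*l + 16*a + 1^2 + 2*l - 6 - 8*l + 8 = 8*a + l*(-16*a - 6) + 3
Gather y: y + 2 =y + 2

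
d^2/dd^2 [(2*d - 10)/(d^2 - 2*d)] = 4*(d*(7 - 3*d)*(d - 2) + 4*(d - 5)*(d - 1)^2)/(d^3*(d - 2)^3)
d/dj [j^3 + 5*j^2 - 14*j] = 3*j^2 + 10*j - 14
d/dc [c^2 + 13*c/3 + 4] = 2*c + 13/3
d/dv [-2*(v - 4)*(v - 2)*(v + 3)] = -6*v^2 + 12*v + 20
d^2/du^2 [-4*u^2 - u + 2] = -8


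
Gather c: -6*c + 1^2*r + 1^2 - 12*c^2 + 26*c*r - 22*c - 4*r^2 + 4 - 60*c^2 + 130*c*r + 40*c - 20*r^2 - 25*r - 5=-72*c^2 + c*(156*r + 12) - 24*r^2 - 24*r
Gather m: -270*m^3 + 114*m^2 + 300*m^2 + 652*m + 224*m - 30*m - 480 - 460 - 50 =-270*m^3 + 414*m^2 + 846*m - 990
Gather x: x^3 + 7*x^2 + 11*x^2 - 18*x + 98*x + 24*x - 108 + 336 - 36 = x^3 + 18*x^2 + 104*x + 192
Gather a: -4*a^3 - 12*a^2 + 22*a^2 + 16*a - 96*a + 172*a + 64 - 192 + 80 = -4*a^3 + 10*a^2 + 92*a - 48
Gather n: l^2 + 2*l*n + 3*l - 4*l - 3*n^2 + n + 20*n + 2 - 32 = l^2 - l - 3*n^2 + n*(2*l + 21) - 30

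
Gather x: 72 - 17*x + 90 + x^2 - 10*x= x^2 - 27*x + 162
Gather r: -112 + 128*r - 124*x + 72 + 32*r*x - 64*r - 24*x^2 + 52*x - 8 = r*(32*x + 64) - 24*x^2 - 72*x - 48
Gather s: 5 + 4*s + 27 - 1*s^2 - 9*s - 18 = -s^2 - 5*s + 14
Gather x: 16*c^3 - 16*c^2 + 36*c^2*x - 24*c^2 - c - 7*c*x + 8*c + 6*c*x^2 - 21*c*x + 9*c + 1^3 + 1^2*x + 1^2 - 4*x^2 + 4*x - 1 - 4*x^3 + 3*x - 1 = 16*c^3 - 40*c^2 + 16*c - 4*x^3 + x^2*(6*c - 4) + x*(36*c^2 - 28*c + 8)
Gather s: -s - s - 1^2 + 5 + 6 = 10 - 2*s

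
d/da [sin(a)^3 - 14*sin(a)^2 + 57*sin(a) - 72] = (3*sin(a)^2 - 28*sin(a) + 57)*cos(a)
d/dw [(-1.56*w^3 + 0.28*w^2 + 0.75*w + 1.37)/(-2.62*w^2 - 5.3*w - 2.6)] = (4.0872*w^4 + 16.536*w^3 + 12.649*w^2 + 5.7228*w + 5.311)/(6.8644*w^4 + 27.772*w^3 + 41.714*w^2 + 27.56*w + 6.76)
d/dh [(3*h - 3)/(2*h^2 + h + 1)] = 3*(2*h^2 + h - (h - 1)*(4*h + 1) + 1)/(2*h^2 + h + 1)^2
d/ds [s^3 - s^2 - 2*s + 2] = 3*s^2 - 2*s - 2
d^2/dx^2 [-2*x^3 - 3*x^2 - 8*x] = -12*x - 6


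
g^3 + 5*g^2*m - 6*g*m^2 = g*(g - m)*(g + 6*m)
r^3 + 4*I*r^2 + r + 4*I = (r - I)*(r + I)*(r + 4*I)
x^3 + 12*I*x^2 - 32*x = x*(x + 4*I)*(x + 8*I)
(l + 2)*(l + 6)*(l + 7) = l^3 + 15*l^2 + 68*l + 84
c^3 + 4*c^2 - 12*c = c*(c - 2)*(c + 6)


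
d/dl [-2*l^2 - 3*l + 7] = -4*l - 3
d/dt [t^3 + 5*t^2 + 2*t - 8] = 3*t^2 + 10*t + 2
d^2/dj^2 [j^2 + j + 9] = 2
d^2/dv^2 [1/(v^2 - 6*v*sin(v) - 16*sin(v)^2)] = (-2*(-v^2 + 6*v*sin(v) + 16*sin(v)^2)*(-3*v*sin(v) - 32*sin(v)^2 + 6*cos(v) + 15) + 8*(3*v*cos(v) - v + 3*sin(v) + 8*sin(2*v))^2)/((v - 8*sin(v))^3*(v + 2*sin(v))^3)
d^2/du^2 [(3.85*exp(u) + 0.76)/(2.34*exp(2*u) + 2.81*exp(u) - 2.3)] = (21.08106*exp(4*u) - 8.669466*exp(3*u) + 139.316112*exp(2*u) + 47.244866*exp(u) + 25.27838)*exp(u)/(12.812904*exp(6*u) + 46.159308*exp(5*u) + 17.648982*exp(4*u) - 68.552479*exp(3*u) - 17.34729*exp(2*u) + 44.5947*exp(u) - 12.167)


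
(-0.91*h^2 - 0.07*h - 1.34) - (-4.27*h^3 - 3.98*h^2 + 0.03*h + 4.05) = 4.27*h^3 + 3.07*h^2 - 0.1*h - 5.39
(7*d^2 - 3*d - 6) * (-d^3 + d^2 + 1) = -7*d^5 + 10*d^4 + 3*d^3 + d^2 - 3*d - 6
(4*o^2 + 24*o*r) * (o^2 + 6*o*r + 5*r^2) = 4*o^4 + 48*o^3*r + 164*o^2*r^2 + 120*o*r^3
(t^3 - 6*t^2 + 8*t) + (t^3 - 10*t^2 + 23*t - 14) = 2*t^3 - 16*t^2 + 31*t - 14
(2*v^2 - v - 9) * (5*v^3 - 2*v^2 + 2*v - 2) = 10*v^5 - 9*v^4 - 39*v^3 + 12*v^2 - 16*v + 18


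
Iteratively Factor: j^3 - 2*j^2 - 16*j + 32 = (j - 4)*(j^2 + 2*j - 8) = (j - 4)*(j + 4)*(j - 2)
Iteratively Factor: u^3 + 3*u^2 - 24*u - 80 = (u + 4)*(u^2 - u - 20) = (u - 5)*(u + 4)*(u + 4)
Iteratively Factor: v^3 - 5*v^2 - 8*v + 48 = (v + 3)*(v^2 - 8*v + 16) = (v - 4)*(v + 3)*(v - 4)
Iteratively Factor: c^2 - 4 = (c + 2)*(c - 2)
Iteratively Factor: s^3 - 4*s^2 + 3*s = (s - 3)*(s^2 - s) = (s - 3)*(s - 1)*(s)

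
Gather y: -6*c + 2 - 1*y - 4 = -6*c - y - 2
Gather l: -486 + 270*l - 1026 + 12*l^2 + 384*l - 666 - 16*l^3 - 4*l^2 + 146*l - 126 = -16*l^3 + 8*l^2 + 800*l - 2304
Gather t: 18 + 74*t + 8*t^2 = 8*t^2 + 74*t + 18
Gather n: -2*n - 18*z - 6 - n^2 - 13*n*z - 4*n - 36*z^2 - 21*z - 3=-n^2 + n*(-13*z - 6) - 36*z^2 - 39*z - 9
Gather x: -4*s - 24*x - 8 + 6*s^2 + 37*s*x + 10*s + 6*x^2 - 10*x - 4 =6*s^2 + 6*s + 6*x^2 + x*(37*s - 34) - 12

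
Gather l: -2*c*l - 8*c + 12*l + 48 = -8*c + l*(12 - 2*c) + 48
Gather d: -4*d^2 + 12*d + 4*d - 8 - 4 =-4*d^2 + 16*d - 12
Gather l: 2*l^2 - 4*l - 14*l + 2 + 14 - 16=2*l^2 - 18*l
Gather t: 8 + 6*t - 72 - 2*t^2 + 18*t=-2*t^2 + 24*t - 64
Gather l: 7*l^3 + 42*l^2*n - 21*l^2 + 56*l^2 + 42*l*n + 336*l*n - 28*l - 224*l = 7*l^3 + l^2*(42*n + 35) + l*(378*n - 252)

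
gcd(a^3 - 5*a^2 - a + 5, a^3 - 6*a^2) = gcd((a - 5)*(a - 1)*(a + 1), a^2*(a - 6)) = 1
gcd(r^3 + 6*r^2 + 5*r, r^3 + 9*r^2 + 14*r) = r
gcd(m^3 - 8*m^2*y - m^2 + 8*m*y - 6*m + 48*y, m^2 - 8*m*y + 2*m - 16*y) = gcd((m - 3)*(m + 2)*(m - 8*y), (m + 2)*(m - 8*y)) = -m^2 + 8*m*y - 2*m + 16*y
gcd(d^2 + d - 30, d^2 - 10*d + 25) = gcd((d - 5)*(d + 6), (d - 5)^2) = d - 5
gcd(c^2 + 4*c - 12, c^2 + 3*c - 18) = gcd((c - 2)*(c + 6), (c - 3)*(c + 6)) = c + 6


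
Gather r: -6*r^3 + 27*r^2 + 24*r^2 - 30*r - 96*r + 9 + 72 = -6*r^3 + 51*r^2 - 126*r + 81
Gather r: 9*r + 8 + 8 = 9*r + 16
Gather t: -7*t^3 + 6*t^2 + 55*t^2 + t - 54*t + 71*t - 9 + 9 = -7*t^3 + 61*t^2 + 18*t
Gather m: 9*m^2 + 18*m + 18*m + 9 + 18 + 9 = 9*m^2 + 36*m + 36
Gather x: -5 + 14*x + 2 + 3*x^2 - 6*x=3*x^2 + 8*x - 3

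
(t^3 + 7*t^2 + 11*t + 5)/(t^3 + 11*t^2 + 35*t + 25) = (t + 1)/(t + 5)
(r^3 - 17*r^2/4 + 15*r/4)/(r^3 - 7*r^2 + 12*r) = (r - 5/4)/(r - 4)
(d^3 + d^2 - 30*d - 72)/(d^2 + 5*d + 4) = (d^2 - 3*d - 18)/(d + 1)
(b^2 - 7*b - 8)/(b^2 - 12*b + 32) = (b + 1)/(b - 4)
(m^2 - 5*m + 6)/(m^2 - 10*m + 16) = (m - 3)/(m - 8)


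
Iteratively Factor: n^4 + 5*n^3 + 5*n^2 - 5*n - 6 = (n + 1)*(n^3 + 4*n^2 + n - 6) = (n - 1)*(n + 1)*(n^2 + 5*n + 6) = (n - 1)*(n + 1)*(n + 3)*(n + 2)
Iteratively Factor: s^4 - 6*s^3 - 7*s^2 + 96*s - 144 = (s + 4)*(s^3 - 10*s^2 + 33*s - 36) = (s - 3)*(s + 4)*(s^2 - 7*s + 12) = (s - 4)*(s - 3)*(s + 4)*(s - 3)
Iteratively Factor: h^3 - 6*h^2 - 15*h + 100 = (h - 5)*(h^2 - h - 20) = (h - 5)^2*(h + 4)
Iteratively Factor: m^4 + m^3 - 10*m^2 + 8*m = (m)*(m^3 + m^2 - 10*m + 8) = m*(m + 4)*(m^2 - 3*m + 2) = m*(m - 2)*(m + 4)*(m - 1)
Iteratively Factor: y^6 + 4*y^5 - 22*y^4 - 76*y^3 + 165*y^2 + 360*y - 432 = (y + 3)*(y^5 + y^4 - 25*y^3 - y^2 + 168*y - 144) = (y + 3)*(y + 4)*(y^4 - 3*y^3 - 13*y^2 + 51*y - 36) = (y + 3)*(y + 4)^2*(y^3 - 7*y^2 + 15*y - 9) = (y - 3)*(y + 3)*(y + 4)^2*(y^2 - 4*y + 3) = (y - 3)*(y - 1)*(y + 3)*(y + 4)^2*(y - 3)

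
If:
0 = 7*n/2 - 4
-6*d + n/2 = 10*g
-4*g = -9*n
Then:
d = -88/21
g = 18/7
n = 8/7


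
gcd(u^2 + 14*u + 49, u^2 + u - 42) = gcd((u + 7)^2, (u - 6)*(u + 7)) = u + 7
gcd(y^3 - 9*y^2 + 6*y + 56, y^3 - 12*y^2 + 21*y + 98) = y^2 - 5*y - 14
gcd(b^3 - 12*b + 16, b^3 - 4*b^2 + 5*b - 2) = b - 2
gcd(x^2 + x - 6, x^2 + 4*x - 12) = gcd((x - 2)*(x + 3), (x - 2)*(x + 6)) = x - 2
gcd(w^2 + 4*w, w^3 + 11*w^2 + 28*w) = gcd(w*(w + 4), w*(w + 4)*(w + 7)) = w^2 + 4*w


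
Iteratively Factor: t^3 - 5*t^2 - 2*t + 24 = (t + 2)*(t^2 - 7*t + 12) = (t - 4)*(t + 2)*(t - 3)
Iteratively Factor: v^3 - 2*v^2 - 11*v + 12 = (v - 4)*(v^2 + 2*v - 3) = (v - 4)*(v - 1)*(v + 3)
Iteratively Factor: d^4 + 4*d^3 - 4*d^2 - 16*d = (d + 4)*(d^3 - 4*d) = (d - 2)*(d + 4)*(d^2 + 2*d) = d*(d - 2)*(d + 4)*(d + 2)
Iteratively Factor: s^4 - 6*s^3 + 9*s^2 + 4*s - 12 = (s - 2)*(s^3 - 4*s^2 + s + 6) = (s - 2)^2*(s^2 - 2*s - 3) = (s - 3)*(s - 2)^2*(s + 1)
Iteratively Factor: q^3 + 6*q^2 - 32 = (q + 4)*(q^2 + 2*q - 8) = (q + 4)^2*(q - 2)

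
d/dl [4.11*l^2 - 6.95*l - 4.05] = 8.22*l - 6.95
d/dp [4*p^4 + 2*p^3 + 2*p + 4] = 16*p^3 + 6*p^2 + 2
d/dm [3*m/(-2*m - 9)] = -27/(2*m + 9)^2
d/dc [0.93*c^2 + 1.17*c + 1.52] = 1.86*c + 1.17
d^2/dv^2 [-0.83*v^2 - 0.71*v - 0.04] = -1.66000000000000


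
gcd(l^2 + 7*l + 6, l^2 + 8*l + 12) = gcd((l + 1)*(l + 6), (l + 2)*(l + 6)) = l + 6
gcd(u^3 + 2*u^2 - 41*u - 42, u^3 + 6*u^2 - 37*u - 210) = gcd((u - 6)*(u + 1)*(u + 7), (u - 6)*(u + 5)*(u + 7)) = u^2 + u - 42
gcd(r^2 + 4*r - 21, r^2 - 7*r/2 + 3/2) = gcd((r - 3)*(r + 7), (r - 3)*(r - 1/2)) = r - 3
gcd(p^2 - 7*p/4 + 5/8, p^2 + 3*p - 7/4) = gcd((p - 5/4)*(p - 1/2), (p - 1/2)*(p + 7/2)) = p - 1/2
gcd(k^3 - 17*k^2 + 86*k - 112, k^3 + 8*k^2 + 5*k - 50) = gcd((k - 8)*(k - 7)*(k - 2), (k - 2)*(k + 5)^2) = k - 2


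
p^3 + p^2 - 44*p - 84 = (p - 7)*(p + 2)*(p + 6)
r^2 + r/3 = r*(r + 1/3)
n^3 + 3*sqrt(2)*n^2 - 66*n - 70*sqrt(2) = (n - 5*sqrt(2))*(n + sqrt(2))*(n + 7*sqrt(2))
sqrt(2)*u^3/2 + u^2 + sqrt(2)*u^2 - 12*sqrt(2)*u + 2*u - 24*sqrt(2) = (u - 3*sqrt(2))*(u + 4*sqrt(2))*(sqrt(2)*u/2 + sqrt(2))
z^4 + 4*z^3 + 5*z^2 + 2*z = z*(z + 1)^2*(z + 2)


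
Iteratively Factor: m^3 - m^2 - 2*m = (m + 1)*(m^2 - 2*m) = (m - 2)*(m + 1)*(m)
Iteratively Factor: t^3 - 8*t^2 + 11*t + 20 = (t - 4)*(t^2 - 4*t - 5) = (t - 5)*(t - 4)*(t + 1)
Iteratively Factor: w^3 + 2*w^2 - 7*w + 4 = (w - 1)*(w^2 + 3*w - 4) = (w - 1)*(w + 4)*(w - 1)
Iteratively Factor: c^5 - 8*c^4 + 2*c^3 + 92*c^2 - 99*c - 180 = (c - 4)*(c^4 - 4*c^3 - 14*c^2 + 36*c + 45) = (c - 4)*(c - 3)*(c^3 - c^2 - 17*c - 15) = (c - 4)*(c - 3)*(c + 1)*(c^2 - 2*c - 15) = (c - 4)*(c - 3)*(c + 1)*(c + 3)*(c - 5)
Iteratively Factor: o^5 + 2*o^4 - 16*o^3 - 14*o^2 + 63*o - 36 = (o + 3)*(o^4 - o^3 - 13*o^2 + 25*o - 12) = (o - 1)*(o + 3)*(o^3 - 13*o + 12) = (o - 3)*(o - 1)*(o + 3)*(o^2 + 3*o - 4) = (o - 3)*(o - 1)^2*(o + 3)*(o + 4)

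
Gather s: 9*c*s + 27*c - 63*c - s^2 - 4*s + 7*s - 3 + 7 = -36*c - s^2 + s*(9*c + 3) + 4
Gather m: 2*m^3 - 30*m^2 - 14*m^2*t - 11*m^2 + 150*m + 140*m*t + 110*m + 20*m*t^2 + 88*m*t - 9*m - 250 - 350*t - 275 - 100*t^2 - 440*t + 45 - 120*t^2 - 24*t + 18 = 2*m^3 + m^2*(-14*t - 41) + m*(20*t^2 + 228*t + 251) - 220*t^2 - 814*t - 462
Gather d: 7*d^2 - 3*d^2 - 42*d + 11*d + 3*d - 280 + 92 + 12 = 4*d^2 - 28*d - 176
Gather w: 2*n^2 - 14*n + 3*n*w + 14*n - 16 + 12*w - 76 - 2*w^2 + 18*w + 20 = 2*n^2 - 2*w^2 + w*(3*n + 30) - 72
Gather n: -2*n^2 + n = -2*n^2 + n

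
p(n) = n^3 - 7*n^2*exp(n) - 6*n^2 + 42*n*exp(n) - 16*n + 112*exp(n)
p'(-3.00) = 47.35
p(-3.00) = -36.83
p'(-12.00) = 559.99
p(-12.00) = -2400.01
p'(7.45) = -44513.45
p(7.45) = 62534.20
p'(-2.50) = 36.05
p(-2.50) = -16.14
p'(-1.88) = 28.85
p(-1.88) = 3.50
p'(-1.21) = 35.68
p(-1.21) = 23.99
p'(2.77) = 2812.02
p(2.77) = 2717.75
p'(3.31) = 4632.27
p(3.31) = 4691.54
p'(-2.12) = 30.51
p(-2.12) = -3.59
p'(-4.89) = 113.29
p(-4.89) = -184.12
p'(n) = -7*n^2*exp(n) + 3*n^2 + 28*n*exp(n) - 12*n + 154*exp(n) - 16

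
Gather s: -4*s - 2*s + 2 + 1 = 3 - 6*s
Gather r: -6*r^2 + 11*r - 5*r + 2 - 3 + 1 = -6*r^2 + 6*r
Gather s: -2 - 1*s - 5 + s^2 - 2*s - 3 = s^2 - 3*s - 10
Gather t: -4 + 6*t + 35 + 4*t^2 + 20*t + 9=4*t^2 + 26*t + 40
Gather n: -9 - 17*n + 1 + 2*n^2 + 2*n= 2*n^2 - 15*n - 8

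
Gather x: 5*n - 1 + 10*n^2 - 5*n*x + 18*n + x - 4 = 10*n^2 + 23*n + x*(1 - 5*n) - 5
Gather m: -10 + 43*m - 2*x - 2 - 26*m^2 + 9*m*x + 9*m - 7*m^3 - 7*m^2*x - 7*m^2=-7*m^3 + m^2*(-7*x - 33) + m*(9*x + 52) - 2*x - 12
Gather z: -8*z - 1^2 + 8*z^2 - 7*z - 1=8*z^2 - 15*z - 2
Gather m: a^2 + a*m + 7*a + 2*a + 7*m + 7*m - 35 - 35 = a^2 + 9*a + m*(a + 14) - 70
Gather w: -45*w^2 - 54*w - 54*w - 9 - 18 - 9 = -45*w^2 - 108*w - 36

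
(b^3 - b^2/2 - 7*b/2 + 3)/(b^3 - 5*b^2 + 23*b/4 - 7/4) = 2*(2*b^2 + b - 6)/(4*b^2 - 16*b + 7)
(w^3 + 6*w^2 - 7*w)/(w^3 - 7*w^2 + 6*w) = (w + 7)/(w - 6)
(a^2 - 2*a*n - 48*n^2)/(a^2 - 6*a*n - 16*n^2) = (a + 6*n)/(a + 2*n)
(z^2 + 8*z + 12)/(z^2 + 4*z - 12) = (z + 2)/(z - 2)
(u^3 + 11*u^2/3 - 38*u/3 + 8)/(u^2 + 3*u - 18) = (3*u^2 - 7*u + 4)/(3*(u - 3))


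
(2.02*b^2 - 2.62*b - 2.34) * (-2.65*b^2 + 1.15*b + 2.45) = -5.353*b^4 + 9.266*b^3 + 8.137*b^2 - 9.11*b - 5.733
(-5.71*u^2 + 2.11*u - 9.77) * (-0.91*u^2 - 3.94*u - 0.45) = 5.1961*u^4 + 20.5773*u^3 + 3.1468*u^2 + 37.5443*u + 4.3965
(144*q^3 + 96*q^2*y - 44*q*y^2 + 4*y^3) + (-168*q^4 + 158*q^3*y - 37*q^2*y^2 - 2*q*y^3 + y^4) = -168*q^4 + 158*q^3*y + 144*q^3 - 37*q^2*y^2 + 96*q^2*y - 2*q*y^3 - 44*q*y^2 + y^4 + 4*y^3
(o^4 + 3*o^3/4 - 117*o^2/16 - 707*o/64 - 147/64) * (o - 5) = o^5 - 17*o^4/4 - 177*o^3/16 + 1633*o^2/64 + 847*o/16 + 735/64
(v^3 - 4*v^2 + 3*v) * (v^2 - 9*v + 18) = v^5 - 13*v^4 + 57*v^3 - 99*v^2 + 54*v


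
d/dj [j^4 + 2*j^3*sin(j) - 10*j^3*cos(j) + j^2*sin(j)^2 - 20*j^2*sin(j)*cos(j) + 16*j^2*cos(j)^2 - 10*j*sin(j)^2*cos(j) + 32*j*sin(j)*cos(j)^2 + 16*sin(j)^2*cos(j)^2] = 10*j^3*sin(j) + 2*j^3*cos(j) + 4*j^3 + 40*j^2*sin(j)^2 - 30*j^2*sin(j)*cos(j) + 6*j^2*sin(j) - 30*j^2*cos(j) - 20*j^2 + 30*j*sin(j)^3 - 96*j*sin(j)^2*cos(j) - 30*j*sin(j)^2 - 40*j*sin(j)*cos(j) - 20*j*sin(j) + 32*j*cos(j) + 32*j - 64*sin(j)^3*cos(j) - 32*sin(j)^3 - 10*sin(j)^2*cos(j) + 32*sin(j)*cos(j) + 32*sin(j)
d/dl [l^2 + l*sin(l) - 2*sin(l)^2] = l*cos(l) + 2*l + sin(l) - 2*sin(2*l)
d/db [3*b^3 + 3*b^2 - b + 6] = 9*b^2 + 6*b - 1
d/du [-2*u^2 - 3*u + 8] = -4*u - 3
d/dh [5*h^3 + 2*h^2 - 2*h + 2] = 15*h^2 + 4*h - 2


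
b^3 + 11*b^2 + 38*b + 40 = (b + 2)*(b + 4)*(b + 5)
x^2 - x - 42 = (x - 7)*(x + 6)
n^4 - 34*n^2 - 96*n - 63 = (n - 7)*(n + 1)*(n + 3)^2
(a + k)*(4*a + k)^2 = 16*a^3 + 24*a^2*k + 9*a*k^2 + k^3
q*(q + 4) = q^2 + 4*q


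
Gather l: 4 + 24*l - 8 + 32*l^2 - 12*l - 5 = 32*l^2 + 12*l - 9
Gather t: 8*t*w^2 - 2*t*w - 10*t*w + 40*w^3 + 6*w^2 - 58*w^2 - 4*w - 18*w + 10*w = t*(8*w^2 - 12*w) + 40*w^3 - 52*w^2 - 12*w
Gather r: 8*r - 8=8*r - 8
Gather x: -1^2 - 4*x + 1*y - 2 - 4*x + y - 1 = -8*x + 2*y - 4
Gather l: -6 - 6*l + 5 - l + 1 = -7*l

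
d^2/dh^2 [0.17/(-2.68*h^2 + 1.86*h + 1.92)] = (-2.442016*h^2 + 1.694832*h + 0.17*(5.36*h - 1.86)*(10.72*h - 3.72) + 1.749504)/(-2.68*h^2 + 1.86*h + 1.92)^3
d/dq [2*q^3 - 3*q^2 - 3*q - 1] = 6*q^2 - 6*q - 3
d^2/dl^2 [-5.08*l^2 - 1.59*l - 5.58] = -10.1600000000000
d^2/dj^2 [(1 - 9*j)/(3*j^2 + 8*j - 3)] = 2*(-4*(3*j + 4)^2*(9*j - 1) + 3*(27*j + 23)*(3*j^2 + 8*j - 3))/(3*j^2 + 8*j - 3)^3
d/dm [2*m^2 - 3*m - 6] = 4*m - 3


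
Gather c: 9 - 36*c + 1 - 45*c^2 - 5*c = -45*c^2 - 41*c + 10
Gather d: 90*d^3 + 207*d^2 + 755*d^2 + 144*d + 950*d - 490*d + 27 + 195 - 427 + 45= 90*d^3 + 962*d^2 + 604*d - 160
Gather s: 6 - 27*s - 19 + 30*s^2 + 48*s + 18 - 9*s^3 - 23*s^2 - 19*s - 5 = -9*s^3 + 7*s^2 + 2*s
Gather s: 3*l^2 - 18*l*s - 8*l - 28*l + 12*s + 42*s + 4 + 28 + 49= 3*l^2 - 36*l + s*(54 - 18*l) + 81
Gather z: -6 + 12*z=12*z - 6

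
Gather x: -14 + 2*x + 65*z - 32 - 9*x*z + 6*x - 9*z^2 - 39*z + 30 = x*(8 - 9*z) - 9*z^2 + 26*z - 16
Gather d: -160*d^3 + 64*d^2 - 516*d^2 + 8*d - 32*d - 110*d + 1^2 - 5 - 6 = -160*d^3 - 452*d^2 - 134*d - 10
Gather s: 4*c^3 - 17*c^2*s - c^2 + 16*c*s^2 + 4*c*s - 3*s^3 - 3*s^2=4*c^3 - c^2 - 3*s^3 + s^2*(16*c - 3) + s*(-17*c^2 + 4*c)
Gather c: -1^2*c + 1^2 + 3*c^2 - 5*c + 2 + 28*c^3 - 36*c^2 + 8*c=28*c^3 - 33*c^2 + 2*c + 3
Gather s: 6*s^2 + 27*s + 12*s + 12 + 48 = 6*s^2 + 39*s + 60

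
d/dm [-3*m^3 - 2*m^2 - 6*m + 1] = -9*m^2 - 4*m - 6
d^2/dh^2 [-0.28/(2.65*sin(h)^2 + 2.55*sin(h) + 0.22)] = (7.8652*sin(h)^4 + 5.6763*sin(h)^3 - 10.63006*sin(h)^2 - 11.50968*sin(h) - 3.31492)/(2.65*sin(h)^2 + 2.55*sin(h) + 0.22)^3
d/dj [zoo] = 0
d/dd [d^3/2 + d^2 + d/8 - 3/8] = 3*d^2/2 + 2*d + 1/8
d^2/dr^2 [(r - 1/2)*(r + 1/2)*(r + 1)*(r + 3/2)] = 12*r^2 + 15*r + 5/2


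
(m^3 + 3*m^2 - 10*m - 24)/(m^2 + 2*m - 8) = (m^2 - m - 6)/(m - 2)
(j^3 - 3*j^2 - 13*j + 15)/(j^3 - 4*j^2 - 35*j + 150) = (j^2 + 2*j - 3)/(j^2 + j - 30)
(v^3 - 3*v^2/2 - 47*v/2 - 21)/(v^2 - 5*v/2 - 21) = v + 1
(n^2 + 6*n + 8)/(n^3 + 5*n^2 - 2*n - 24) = (n + 2)/(n^2 + n - 6)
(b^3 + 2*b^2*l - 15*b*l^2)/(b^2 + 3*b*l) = (b^2 + 2*b*l - 15*l^2)/(b + 3*l)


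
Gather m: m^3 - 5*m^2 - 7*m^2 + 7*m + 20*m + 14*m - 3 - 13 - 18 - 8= m^3 - 12*m^2 + 41*m - 42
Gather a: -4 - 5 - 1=-10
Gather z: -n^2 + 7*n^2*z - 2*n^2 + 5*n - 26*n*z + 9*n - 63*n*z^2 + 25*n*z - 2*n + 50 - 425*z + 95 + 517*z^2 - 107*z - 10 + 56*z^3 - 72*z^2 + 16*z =-3*n^2 + 12*n + 56*z^3 + z^2*(445 - 63*n) + z*(7*n^2 - n - 516) + 135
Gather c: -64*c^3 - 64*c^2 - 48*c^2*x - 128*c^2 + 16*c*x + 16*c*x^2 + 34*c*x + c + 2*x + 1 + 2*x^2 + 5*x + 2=-64*c^3 + c^2*(-48*x - 192) + c*(16*x^2 + 50*x + 1) + 2*x^2 + 7*x + 3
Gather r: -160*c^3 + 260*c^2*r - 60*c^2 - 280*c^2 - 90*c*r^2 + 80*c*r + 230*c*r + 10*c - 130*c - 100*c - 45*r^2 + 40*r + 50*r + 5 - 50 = -160*c^3 - 340*c^2 - 220*c + r^2*(-90*c - 45) + r*(260*c^2 + 310*c + 90) - 45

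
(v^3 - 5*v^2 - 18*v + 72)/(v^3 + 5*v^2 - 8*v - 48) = (v - 6)/(v + 4)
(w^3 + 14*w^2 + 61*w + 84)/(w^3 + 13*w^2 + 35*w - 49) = (w^2 + 7*w + 12)/(w^2 + 6*w - 7)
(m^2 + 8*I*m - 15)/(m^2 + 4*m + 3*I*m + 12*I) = (m + 5*I)/(m + 4)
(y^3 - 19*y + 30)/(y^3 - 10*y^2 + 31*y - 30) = (y + 5)/(y - 5)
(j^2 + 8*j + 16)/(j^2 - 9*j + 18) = (j^2 + 8*j + 16)/(j^2 - 9*j + 18)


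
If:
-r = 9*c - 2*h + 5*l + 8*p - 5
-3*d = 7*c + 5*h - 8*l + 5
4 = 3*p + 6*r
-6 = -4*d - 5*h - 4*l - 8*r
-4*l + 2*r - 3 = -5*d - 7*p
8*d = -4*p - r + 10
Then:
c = 60416/137697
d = 29009/19671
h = -262474/137697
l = 17009/45899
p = -96952/137697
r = 46758/45899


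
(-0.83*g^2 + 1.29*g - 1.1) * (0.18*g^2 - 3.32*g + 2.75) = -0.1494*g^4 + 2.9878*g^3 - 6.7633*g^2 + 7.1995*g - 3.025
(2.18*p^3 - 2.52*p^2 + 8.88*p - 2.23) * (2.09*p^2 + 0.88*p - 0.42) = 4.5562*p^5 - 3.3484*p^4 + 15.426*p^3 + 4.2121*p^2 - 5.692*p + 0.9366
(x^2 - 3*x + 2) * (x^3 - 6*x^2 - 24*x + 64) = x^5 - 9*x^4 - 4*x^3 + 124*x^2 - 240*x + 128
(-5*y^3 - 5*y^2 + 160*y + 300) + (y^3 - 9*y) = -4*y^3 - 5*y^2 + 151*y + 300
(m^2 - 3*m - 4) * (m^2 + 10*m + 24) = m^4 + 7*m^3 - 10*m^2 - 112*m - 96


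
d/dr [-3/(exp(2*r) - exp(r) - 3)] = (6*exp(r) - 3)*exp(r)/(-exp(2*r) + exp(r) + 3)^2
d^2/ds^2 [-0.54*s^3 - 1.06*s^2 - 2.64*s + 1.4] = -3.24*s - 2.12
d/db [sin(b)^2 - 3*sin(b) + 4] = (2*sin(b) - 3)*cos(b)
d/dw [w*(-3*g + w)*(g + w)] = -3*g^2 - 4*g*w + 3*w^2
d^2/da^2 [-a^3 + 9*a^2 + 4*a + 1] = 18 - 6*a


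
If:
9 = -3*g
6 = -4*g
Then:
No Solution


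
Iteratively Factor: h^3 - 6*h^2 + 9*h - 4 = (h - 1)*(h^2 - 5*h + 4) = (h - 4)*(h - 1)*(h - 1)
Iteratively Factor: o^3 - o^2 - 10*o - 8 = (o + 1)*(o^2 - 2*o - 8) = (o + 1)*(o + 2)*(o - 4)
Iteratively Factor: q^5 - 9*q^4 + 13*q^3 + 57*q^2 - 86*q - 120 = (q + 1)*(q^4 - 10*q^3 + 23*q^2 + 34*q - 120) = (q + 1)*(q + 2)*(q^3 - 12*q^2 + 47*q - 60) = (q - 5)*(q + 1)*(q + 2)*(q^2 - 7*q + 12) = (q - 5)*(q - 3)*(q + 1)*(q + 2)*(q - 4)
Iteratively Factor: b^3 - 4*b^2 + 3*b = (b - 1)*(b^2 - 3*b) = b*(b - 1)*(b - 3)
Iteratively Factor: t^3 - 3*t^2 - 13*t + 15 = (t + 3)*(t^2 - 6*t + 5) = (t - 1)*(t + 3)*(t - 5)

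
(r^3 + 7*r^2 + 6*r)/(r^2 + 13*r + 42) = r*(r + 1)/(r + 7)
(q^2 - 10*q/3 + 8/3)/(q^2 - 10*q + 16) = (q - 4/3)/(q - 8)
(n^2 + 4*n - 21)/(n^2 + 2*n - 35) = (n - 3)/(n - 5)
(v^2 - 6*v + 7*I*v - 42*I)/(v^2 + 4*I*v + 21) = (v - 6)/(v - 3*I)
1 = 1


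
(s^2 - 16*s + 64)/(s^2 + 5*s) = (s^2 - 16*s + 64)/(s*(s + 5))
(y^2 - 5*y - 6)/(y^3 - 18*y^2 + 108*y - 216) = (y + 1)/(y^2 - 12*y + 36)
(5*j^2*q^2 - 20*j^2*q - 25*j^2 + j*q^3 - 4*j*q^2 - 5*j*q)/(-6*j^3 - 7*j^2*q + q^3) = j*(-5*j*q^2 + 20*j*q + 25*j - q^3 + 4*q^2 + 5*q)/(6*j^3 + 7*j^2*q - q^3)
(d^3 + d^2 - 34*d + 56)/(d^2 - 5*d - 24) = (-d^3 - d^2 + 34*d - 56)/(-d^2 + 5*d + 24)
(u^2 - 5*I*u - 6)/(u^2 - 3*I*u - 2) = (u - 3*I)/(u - I)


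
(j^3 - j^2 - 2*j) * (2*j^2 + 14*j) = 2*j^5 + 12*j^4 - 18*j^3 - 28*j^2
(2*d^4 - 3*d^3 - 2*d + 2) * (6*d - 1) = 12*d^5 - 20*d^4 + 3*d^3 - 12*d^2 + 14*d - 2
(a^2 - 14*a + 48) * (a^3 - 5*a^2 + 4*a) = a^5 - 19*a^4 + 122*a^3 - 296*a^2 + 192*a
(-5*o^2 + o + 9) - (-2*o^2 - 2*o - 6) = -3*o^2 + 3*o + 15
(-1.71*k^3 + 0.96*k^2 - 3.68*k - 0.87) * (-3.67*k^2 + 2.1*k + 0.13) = 6.2757*k^5 - 7.1142*k^4 + 15.2993*k^3 - 4.4103*k^2 - 2.3054*k - 0.1131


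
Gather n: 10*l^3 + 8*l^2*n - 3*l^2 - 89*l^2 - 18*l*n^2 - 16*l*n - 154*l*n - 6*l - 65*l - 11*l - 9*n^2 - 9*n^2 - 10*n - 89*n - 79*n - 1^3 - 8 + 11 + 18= 10*l^3 - 92*l^2 - 82*l + n^2*(-18*l - 18) + n*(8*l^2 - 170*l - 178) + 20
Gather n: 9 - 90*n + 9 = 18 - 90*n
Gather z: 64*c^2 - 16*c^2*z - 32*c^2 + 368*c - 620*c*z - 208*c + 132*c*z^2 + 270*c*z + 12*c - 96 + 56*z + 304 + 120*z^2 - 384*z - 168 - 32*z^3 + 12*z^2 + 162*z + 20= 32*c^2 + 172*c - 32*z^3 + z^2*(132*c + 132) + z*(-16*c^2 - 350*c - 166) + 60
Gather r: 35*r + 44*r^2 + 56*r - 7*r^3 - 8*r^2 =-7*r^3 + 36*r^2 + 91*r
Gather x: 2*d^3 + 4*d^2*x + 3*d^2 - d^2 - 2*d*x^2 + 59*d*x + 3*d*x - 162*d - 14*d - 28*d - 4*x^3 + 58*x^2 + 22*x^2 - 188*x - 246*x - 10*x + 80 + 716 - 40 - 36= 2*d^3 + 2*d^2 - 204*d - 4*x^3 + x^2*(80 - 2*d) + x*(4*d^2 + 62*d - 444) + 720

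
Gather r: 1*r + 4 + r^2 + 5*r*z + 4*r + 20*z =r^2 + r*(5*z + 5) + 20*z + 4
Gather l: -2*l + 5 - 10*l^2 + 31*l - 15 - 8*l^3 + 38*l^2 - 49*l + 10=-8*l^3 + 28*l^2 - 20*l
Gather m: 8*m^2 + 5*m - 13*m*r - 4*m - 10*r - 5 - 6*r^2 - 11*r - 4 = 8*m^2 + m*(1 - 13*r) - 6*r^2 - 21*r - 9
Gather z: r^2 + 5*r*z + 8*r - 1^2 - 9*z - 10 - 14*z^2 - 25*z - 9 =r^2 + 8*r - 14*z^2 + z*(5*r - 34) - 20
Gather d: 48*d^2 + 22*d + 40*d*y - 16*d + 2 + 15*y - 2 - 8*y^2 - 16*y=48*d^2 + d*(40*y + 6) - 8*y^2 - y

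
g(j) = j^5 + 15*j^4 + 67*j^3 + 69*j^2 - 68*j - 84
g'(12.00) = 237892.00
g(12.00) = 684684.00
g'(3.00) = 4180.00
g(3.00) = 3600.00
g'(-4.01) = 34.70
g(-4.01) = -180.35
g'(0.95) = 300.02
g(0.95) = -15.89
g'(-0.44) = -94.73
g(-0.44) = -45.88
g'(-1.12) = -46.85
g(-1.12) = 6.42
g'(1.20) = 501.09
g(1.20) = 83.13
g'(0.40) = 23.33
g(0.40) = -95.48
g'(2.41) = 2440.53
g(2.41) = 1678.02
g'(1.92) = 1430.55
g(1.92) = 743.96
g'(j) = 5*j^4 + 60*j^3 + 201*j^2 + 138*j - 68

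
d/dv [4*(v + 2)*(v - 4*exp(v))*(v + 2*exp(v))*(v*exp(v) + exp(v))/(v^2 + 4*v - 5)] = 4*(-2*(v + 1)*(v + 2)^2*(v - 4*exp(v))*(v + 2*exp(v)) + (v^2 + 4*v - 5)*((v + 1)*(v + 2)*(v - 4*exp(v))*(2*exp(v) + 1) - (v + 1)*(v + 2)*(v + 2*exp(v))*(4*exp(v) - 1) + (v + 1)*(v - 4*exp(v))*(v + 2*exp(v)) + (v + 2)^2*(v - 4*exp(v))*(v + 2*exp(v))))*exp(v)/(v^2 + 4*v - 5)^2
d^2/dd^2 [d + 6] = 0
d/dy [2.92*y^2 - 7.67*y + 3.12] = 5.84*y - 7.67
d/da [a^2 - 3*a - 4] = 2*a - 3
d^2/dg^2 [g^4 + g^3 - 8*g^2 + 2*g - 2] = 12*g^2 + 6*g - 16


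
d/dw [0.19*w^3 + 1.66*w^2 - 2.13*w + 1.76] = 0.57*w^2 + 3.32*w - 2.13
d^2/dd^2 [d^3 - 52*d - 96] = 6*d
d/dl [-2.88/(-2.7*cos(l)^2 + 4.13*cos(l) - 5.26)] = (15.552*cos(l) - 11.8944)*sin(l)/(2.7*cos(l)^2 - 4.13*cos(l) + 5.26)^2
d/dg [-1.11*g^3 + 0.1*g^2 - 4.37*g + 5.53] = -3.33*g^2 + 0.2*g - 4.37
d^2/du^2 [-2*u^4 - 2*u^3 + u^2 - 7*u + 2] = -24*u^2 - 12*u + 2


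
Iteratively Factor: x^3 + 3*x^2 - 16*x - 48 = (x + 3)*(x^2 - 16) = (x + 3)*(x + 4)*(x - 4)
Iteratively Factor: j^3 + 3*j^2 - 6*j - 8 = (j + 1)*(j^2 + 2*j - 8) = (j - 2)*(j + 1)*(j + 4)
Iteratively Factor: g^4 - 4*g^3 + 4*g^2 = (g - 2)*(g^3 - 2*g^2) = g*(g - 2)*(g^2 - 2*g) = g*(g - 2)^2*(g)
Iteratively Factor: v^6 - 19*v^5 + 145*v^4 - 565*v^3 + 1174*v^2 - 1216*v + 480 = (v - 4)*(v^5 - 15*v^4 + 85*v^3 - 225*v^2 + 274*v - 120) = (v - 4)*(v - 3)*(v^4 - 12*v^3 + 49*v^2 - 78*v + 40) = (v - 4)*(v - 3)*(v - 2)*(v^3 - 10*v^2 + 29*v - 20) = (v - 5)*(v - 4)*(v - 3)*(v - 2)*(v^2 - 5*v + 4) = (v - 5)*(v - 4)*(v - 3)*(v - 2)*(v - 1)*(v - 4)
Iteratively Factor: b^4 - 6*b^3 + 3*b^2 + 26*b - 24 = (b - 3)*(b^3 - 3*b^2 - 6*b + 8) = (b - 3)*(b - 1)*(b^2 - 2*b - 8) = (b - 4)*(b - 3)*(b - 1)*(b + 2)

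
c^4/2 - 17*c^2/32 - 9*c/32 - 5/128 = (c/2 + 1/4)*(c - 5/4)*(c + 1/4)*(c + 1/2)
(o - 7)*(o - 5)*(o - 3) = o^3 - 15*o^2 + 71*o - 105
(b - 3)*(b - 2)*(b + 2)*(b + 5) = b^4 + 2*b^3 - 19*b^2 - 8*b + 60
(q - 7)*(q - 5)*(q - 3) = q^3 - 15*q^2 + 71*q - 105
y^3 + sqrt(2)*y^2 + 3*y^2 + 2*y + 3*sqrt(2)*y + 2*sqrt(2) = (y + 1)*(y + 2)*(y + sqrt(2))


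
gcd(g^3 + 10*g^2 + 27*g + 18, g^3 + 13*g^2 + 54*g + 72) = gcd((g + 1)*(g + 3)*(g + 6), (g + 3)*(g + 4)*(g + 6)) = g^2 + 9*g + 18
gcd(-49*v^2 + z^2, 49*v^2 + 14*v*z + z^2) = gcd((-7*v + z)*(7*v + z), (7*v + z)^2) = 7*v + z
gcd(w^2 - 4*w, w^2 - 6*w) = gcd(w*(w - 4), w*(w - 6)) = w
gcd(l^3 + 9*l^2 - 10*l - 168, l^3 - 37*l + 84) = l^2 + 3*l - 28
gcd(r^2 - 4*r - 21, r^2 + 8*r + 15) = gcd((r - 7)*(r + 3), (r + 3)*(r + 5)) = r + 3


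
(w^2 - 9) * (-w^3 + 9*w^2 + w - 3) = -w^5 + 9*w^4 + 10*w^3 - 84*w^2 - 9*w + 27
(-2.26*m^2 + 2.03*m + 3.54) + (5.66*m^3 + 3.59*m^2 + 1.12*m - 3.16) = 5.66*m^3 + 1.33*m^2 + 3.15*m + 0.38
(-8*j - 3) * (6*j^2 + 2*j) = -48*j^3 - 34*j^2 - 6*j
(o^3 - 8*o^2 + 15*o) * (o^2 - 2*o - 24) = o^5 - 10*o^4 + 7*o^3 + 162*o^2 - 360*o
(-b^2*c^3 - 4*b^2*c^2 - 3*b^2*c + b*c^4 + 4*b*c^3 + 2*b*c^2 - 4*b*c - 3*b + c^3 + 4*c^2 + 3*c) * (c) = -b^2*c^4 - 4*b^2*c^3 - 3*b^2*c^2 + b*c^5 + 4*b*c^4 + 2*b*c^3 - 4*b*c^2 - 3*b*c + c^4 + 4*c^3 + 3*c^2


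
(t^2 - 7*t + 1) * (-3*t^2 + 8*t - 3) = -3*t^4 + 29*t^3 - 62*t^2 + 29*t - 3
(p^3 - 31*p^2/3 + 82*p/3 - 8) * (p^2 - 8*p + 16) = p^5 - 55*p^4/3 + 126*p^3 - 392*p^2 + 1504*p/3 - 128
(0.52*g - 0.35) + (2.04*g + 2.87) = 2.56*g + 2.52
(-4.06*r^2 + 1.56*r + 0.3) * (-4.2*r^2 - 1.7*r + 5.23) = 17.052*r^4 + 0.349999999999999*r^3 - 25.1458*r^2 + 7.6488*r + 1.569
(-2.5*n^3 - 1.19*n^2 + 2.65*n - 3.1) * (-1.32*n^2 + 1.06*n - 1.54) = 3.3*n^5 - 1.0792*n^4 - 0.9094*n^3 + 8.7336*n^2 - 7.367*n + 4.774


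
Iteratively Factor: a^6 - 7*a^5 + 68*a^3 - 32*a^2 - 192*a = (a + 2)*(a^5 - 9*a^4 + 18*a^3 + 32*a^2 - 96*a) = (a + 2)^2*(a^4 - 11*a^3 + 40*a^2 - 48*a) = a*(a + 2)^2*(a^3 - 11*a^2 + 40*a - 48) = a*(a - 3)*(a + 2)^2*(a^2 - 8*a + 16) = a*(a - 4)*(a - 3)*(a + 2)^2*(a - 4)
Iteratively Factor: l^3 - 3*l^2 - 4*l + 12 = (l - 2)*(l^2 - l - 6) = (l - 3)*(l - 2)*(l + 2)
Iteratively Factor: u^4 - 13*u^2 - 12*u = (u - 4)*(u^3 + 4*u^2 + 3*u) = (u - 4)*(u + 1)*(u^2 + 3*u) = (u - 4)*(u + 1)*(u + 3)*(u)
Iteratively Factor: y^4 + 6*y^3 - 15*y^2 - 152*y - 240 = (y + 4)*(y^3 + 2*y^2 - 23*y - 60) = (y - 5)*(y + 4)*(y^2 + 7*y + 12) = (y - 5)*(y + 3)*(y + 4)*(y + 4)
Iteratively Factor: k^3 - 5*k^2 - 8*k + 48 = (k - 4)*(k^2 - k - 12) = (k - 4)^2*(k + 3)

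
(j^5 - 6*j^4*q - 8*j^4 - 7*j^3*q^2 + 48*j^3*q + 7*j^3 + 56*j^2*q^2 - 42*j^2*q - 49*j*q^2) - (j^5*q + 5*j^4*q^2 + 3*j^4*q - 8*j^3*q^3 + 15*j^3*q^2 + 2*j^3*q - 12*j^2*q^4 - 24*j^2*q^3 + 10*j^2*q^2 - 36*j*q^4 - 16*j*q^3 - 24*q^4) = -j^5*q + j^5 - 5*j^4*q^2 - 9*j^4*q - 8*j^4 + 8*j^3*q^3 - 22*j^3*q^2 + 46*j^3*q + 7*j^3 + 12*j^2*q^4 + 24*j^2*q^3 + 46*j^2*q^2 - 42*j^2*q + 36*j*q^4 + 16*j*q^3 - 49*j*q^2 + 24*q^4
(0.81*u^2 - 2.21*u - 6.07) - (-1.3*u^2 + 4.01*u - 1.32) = 2.11*u^2 - 6.22*u - 4.75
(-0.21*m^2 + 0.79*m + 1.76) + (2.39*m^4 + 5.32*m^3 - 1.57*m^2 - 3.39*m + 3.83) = 2.39*m^4 + 5.32*m^3 - 1.78*m^2 - 2.6*m + 5.59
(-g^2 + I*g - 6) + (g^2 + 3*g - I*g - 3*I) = 3*g - 6 - 3*I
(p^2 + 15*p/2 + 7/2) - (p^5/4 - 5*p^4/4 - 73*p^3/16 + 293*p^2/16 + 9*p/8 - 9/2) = -p^5/4 + 5*p^4/4 + 73*p^3/16 - 277*p^2/16 + 51*p/8 + 8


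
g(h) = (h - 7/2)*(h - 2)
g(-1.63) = 18.62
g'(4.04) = 2.58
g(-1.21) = 15.12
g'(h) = 2*h - 11/2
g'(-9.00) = -23.50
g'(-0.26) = -6.02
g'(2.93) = 0.36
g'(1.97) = -1.56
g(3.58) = 0.13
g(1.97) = 0.05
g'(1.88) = -1.74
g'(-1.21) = -7.92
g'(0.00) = -5.50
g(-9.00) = 137.50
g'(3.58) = 1.66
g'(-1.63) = -8.76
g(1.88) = 0.19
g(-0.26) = 8.50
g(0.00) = 7.00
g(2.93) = -0.53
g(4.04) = 1.10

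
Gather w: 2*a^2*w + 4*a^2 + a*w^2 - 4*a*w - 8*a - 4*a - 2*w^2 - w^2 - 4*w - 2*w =4*a^2 - 12*a + w^2*(a - 3) + w*(2*a^2 - 4*a - 6)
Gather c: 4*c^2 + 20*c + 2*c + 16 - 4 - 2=4*c^2 + 22*c + 10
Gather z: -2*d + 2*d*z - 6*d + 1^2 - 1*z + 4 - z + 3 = -8*d + z*(2*d - 2) + 8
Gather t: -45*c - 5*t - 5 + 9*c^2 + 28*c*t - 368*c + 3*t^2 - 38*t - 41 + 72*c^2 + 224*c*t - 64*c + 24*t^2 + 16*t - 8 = 81*c^2 - 477*c + 27*t^2 + t*(252*c - 27) - 54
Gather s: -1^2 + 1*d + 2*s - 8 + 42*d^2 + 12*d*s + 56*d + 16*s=42*d^2 + 57*d + s*(12*d + 18) - 9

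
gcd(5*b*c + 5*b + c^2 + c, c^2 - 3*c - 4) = c + 1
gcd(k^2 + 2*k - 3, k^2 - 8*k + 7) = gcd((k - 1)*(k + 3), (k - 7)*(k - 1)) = k - 1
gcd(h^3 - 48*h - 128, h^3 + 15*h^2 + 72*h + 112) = h^2 + 8*h + 16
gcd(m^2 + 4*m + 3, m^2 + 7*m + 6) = m + 1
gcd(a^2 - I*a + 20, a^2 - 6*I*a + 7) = 1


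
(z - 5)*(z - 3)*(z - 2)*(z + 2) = z^4 - 8*z^3 + 11*z^2 + 32*z - 60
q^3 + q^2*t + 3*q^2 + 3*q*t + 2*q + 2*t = (q + 1)*(q + 2)*(q + t)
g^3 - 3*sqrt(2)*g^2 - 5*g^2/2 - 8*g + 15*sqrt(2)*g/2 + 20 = (g - 5/2)*(g - 4*sqrt(2))*(g + sqrt(2))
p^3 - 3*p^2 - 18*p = p*(p - 6)*(p + 3)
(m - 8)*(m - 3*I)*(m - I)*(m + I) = m^4 - 8*m^3 - 3*I*m^3 + m^2 + 24*I*m^2 - 8*m - 3*I*m + 24*I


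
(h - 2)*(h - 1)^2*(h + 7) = h^4 + 3*h^3 - 23*h^2 + 33*h - 14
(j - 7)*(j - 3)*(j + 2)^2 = j^4 - 6*j^3 - 15*j^2 + 44*j + 84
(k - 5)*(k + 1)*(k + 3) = k^3 - k^2 - 17*k - 15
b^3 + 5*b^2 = b^2*(b + 5)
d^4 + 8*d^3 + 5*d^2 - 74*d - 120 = (d - 3)*(d + 2)*(d + 4)*(d + 5)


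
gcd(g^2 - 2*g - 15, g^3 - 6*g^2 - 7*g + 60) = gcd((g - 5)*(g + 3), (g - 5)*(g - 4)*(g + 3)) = g^2 - 2*g - 15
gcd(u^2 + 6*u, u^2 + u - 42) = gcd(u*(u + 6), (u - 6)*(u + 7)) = 1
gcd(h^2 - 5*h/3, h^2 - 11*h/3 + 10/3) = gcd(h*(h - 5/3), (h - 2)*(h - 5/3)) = h - 5/3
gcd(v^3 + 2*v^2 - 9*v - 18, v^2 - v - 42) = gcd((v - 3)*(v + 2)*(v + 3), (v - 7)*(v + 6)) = 1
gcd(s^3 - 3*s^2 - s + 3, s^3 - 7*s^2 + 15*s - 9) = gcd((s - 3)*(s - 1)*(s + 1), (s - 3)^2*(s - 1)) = s^2 - 4*s + 3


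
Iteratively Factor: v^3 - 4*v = (v)*(v^2 - 4) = v*(v - 2)*(v + 2)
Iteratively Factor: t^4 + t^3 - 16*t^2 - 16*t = (t + 1)*(t^3 - 16*t) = (t + 1)*(t + 4)*(t^2 - 4*t) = (t - 4)*(t + 1)*(t + 4)*(t)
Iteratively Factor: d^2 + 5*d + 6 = (d + 3)*(d + 2)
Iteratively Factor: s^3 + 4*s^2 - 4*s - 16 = (s + 2)*(s^2 + 2*s - 8) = (s + 2)*(s + 4)*(s - 2)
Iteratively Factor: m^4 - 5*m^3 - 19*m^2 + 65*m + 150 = (m + 2)*(m^3 - 7*m^2 - 5*m + 75) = (m - 5)*(m + 2)*(m^2 - 2*m - 15) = (m - 5)*(m + 2)*(m + 3)*(m - 5)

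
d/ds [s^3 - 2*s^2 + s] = 3*s^2 - 4*s + 1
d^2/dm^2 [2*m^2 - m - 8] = 4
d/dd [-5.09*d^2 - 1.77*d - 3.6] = -10.18*d - 1.77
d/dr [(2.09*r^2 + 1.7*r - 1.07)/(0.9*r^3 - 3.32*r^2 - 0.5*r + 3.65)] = (-1.881*r^4 - 3.06*r^3 + 7.488*r^2 + 8.1522*r + 5.67)/(0.81*r^6 - 5.976*r^5 + 10.1224*r^4 + 9.89*r^3 - 23.986*r^2 - 3.65*r + 13.3225)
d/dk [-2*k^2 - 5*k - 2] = -4*k - 5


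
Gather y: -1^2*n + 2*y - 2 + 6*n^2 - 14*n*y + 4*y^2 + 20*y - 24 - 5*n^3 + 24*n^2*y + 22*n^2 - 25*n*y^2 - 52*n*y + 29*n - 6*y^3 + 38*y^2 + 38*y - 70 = -5*n^3 + 28*n^2 + 28*n - 6*y^3 + y^2*(42 - 25*n) + y*(24*n^2 - 66*n + 60) - 96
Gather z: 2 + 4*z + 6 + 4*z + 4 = 8*z + 12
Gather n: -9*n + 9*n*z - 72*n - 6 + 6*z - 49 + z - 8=n*(9*z - 81) + 7*z - 63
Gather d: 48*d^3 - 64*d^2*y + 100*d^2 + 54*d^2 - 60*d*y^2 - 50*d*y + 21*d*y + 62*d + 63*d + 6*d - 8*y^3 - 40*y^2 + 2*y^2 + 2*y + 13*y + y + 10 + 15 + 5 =48*d^3 + d^2*(154 - 64*y) + d*(-60*y^2 - 29*y + 131) - 8*y^3 - 38*y^2 + 16*y + 30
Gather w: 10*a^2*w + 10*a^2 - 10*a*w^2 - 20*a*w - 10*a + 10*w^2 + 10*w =10*a^2 - 10*a + w^2*(10 - 10*a) + w*(10*a^2 - 20*a + 10)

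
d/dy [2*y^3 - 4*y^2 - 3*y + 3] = 6*y^2 - 8*y - 3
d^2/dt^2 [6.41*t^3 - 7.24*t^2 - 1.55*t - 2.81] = 38.46*t - 14.48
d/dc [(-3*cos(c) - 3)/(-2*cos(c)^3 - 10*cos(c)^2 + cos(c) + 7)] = 3*(23*cos(c) + 8*cos(2*c) + cos(3*c) + 14)*sin(c)/(2*cos(c)^3 + 10*cos(c)^2 - cos(c) - 7)^2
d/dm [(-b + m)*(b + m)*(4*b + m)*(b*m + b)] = b*(-4*b^3 - 2*b^2*m - b^2 + 12*b*m^2 + 8*b*m + 4*m^3 + 3*m^2)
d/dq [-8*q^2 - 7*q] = -16*q - 7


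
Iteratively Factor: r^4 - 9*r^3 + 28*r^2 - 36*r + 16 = (r - 1)*(r^3 - 8*r^2 + 20*r - 16) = (r - 2)*(r - 1)*(r^2 - 6*r + 8) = (r - 4)*(r - 2)*(r - 1)*(r - 2)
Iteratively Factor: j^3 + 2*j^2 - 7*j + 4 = (j - 1)*(j^2 + 3*j - 4) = (j - 1)*(j + 4)*(j - 1)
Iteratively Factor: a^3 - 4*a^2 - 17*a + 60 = (a - 3)*(a^2 - a - 20) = (a - 5)*(a - 3)*(a + 4)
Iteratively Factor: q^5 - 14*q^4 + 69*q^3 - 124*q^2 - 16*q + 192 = (q - 3)*(q^4 - 11*q^3 + 36*q^2 - 16*q - 64) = (q - 4)*(q - 3)*(q^3 - 7*q^2 + 8*q + 16) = (q - 4)^2*(q - 3)*(q^2 - 3*q - 4) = (q - 4)^3*(q - 3)*(q + 1)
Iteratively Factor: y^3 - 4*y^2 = (y)*(y^2 - 4*y) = y^2*(y - 4)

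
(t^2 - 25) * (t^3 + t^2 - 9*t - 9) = t^5 + t^4 - 34*t^3 - 34*t^2 + 225*t + 225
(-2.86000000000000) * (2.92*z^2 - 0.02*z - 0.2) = -8.3512*z^2 + 0.0572*z + 0.572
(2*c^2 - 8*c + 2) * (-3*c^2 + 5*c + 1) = -6*c^4 + 34*c^3 - 44*c^2 + 2*c + 2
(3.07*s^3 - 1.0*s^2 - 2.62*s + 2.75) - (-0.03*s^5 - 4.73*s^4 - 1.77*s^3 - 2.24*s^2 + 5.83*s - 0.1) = 0.03*s^5 + 4.73*s^4 + 4.84*s^3 + 1.24*s^2 - 8.45*s + 2.85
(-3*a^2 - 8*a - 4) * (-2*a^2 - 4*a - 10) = 6*a^4 + 28*a^3 + 70*a^2 + 96*a + 40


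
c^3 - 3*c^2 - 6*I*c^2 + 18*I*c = c*(c - 3)*(c - 6*I)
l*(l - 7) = l^2 - 7*l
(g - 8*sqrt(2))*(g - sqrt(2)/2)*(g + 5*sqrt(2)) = g^3 - 7*sqrt(2)*g^2/2 - 77*g + 40*sqrt(2)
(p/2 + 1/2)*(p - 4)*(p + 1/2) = p^3/2 - 5*p^2/4 - 11*p/4 - 1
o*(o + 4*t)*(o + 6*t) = o^3 + 10*o^2*t + 24*o*t^2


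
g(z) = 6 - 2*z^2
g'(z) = -4*z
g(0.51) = 5.48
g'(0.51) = -2.04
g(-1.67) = 0.42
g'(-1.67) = 6.68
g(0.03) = 6.00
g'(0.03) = -0.12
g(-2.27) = -4.31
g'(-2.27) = 9.08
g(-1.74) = -0.06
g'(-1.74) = 6.96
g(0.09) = 5.98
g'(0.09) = -0.36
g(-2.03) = -2.24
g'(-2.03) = 8.12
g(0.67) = 5.10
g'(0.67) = -2.68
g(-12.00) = -282.00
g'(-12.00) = 48.00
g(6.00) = -66.00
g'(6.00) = -24.00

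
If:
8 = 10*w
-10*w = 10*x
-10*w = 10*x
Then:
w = 4/5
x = -4/5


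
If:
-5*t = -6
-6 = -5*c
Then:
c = 6/5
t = 6/5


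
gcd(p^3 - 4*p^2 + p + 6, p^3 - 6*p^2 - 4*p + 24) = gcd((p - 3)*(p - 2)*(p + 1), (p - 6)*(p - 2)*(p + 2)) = p - 2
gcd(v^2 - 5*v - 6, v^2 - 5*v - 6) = v^2 - 5*v - 6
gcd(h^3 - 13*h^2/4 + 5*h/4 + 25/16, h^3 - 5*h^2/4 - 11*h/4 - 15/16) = h^2 - 2*h - 5/4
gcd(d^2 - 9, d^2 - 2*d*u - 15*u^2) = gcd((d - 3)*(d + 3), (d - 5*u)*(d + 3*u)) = 1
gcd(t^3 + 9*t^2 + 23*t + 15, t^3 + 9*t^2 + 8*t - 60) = t + 5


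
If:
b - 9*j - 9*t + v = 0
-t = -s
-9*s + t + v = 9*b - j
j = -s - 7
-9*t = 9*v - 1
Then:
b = -638/19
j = -6247/171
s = 5050/171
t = 5050/171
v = -559/19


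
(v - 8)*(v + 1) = v^2 - 7*v - 8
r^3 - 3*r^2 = r^2*(r - 3)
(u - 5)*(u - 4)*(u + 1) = u^3 - 8*u^2 + 11*u + 20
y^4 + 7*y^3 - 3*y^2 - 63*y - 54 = (y - 3)*(y + 1)*(y + 3)*(y + 6)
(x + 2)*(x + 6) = x^2 + 8*x + 12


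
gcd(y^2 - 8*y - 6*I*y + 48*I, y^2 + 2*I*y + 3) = 1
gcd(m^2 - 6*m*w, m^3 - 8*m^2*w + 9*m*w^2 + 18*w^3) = -m + 6*w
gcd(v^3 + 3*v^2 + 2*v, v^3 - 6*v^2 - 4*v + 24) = v + 2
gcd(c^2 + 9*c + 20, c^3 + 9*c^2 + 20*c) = c^2 + 9*c + 20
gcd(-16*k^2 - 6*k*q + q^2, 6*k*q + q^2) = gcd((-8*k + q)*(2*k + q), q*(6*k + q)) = 1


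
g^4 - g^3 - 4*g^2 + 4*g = g*(g - 2)*(g - 1)*(g + 2)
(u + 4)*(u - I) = u^2 + 4*u - I*u - 4*I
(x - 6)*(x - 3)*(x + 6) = x^3 - 3*x^2 - 36*x + 108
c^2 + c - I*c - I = (c + 1)*(c - I)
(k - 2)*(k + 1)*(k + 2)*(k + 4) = k^4 + 5*k^3 - 20*k - 16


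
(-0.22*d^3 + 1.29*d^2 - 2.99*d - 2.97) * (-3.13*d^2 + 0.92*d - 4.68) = 0.6886*d^5 - 4.2401*d^4 + 11.5751*d^3 + 0.508100000000001*d^2 + 11.2608*d + 13.8996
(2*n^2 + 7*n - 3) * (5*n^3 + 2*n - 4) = 10*n^5 + 35*n^4 - 11*n^3 + 6*n^2 - 34*n + 12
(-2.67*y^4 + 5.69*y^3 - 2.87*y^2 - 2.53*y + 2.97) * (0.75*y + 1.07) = -2.0025*y^5 + 1.4106*y^4 + 3.9358*y^3 - 4.9684*y^2 - 0.4796*y + 3.1779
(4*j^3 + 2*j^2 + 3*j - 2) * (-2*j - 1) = -8*j^4 - 8*j^3 - 8*j^2 + j + 2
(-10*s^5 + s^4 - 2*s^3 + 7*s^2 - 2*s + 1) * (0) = 0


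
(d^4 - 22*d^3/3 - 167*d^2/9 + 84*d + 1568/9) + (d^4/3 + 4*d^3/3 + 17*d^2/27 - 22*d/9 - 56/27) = 4*d^4/3 - 6*d^3 - 484*d^2/27 + 734*d/9 + 4648/27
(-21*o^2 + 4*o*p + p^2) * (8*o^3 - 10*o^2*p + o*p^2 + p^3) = -168*o^5 + 242*o^4*p - 53*o^3*p^2 - 27*o^2*p^3 + 5*o*p^4 + p^5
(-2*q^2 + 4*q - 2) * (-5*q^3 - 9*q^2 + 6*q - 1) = 10*q^5 - 2*q^4 - 38*q^3 + 44*q^2 - 16*q + 2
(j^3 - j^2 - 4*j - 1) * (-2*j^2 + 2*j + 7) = -2*j^5 + 4*j^4 + 13*j^3 - 13*j^2 - 30*j - 7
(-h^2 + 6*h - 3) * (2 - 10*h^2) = 10*h^4 - 60*h^3 + 28*h^2 + 12*h - 6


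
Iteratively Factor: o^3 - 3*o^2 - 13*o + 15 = (o + 3)*(o^2 - 6*o + 5) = (o - 1)*(o + 3)*(o - 5)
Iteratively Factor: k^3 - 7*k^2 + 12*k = (k - 4)*(k^2 - 3*k) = k*(k - 4)*(k - 3)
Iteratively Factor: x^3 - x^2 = (x)*(x^2 - x) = x^2*(x - 1)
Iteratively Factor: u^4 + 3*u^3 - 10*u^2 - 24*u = (u + 2)*(u^3 + u^2 - 12*u) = u*(u + 2)*(u^2 + u - 12) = u*(u + 2)*(u + 4)*(u - 3)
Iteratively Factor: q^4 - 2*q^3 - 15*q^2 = (q)*(q^3 - 2*q^2 - 15*q) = q*(q + 3)*(q^2 - 5*q) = q^2*(q + 3)*(q - 5)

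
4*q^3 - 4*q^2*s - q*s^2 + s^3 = (-2*q + s)*(-q + s)*(2*q + s)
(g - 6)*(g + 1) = g^2 - 5*g - 6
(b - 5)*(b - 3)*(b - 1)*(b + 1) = b^4 - 8*b^3 + 14*b^2 + 8*b - 15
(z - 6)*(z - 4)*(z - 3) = z^3 - 13*z^2 + 54*z - 72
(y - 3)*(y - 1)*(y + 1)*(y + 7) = y^4 + 4*y^3 - 22*y^2 - 4*y + 21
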